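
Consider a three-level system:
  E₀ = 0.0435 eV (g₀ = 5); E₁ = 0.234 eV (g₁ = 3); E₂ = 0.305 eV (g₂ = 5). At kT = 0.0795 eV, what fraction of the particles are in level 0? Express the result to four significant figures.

0.9158

Eᵢ/kT = 0.547170, 2.94340, 3.83648.
Z = Σ gᵢe^(−Eᵢ/kT) = 5·e^(−0.547170) + 3·e^(−2.94340) + 5·e^(−3.83648) = 2.89292 + 0.158059 + 0.107847 = 3.15883.
P₀ = g₀ e^(−E₀/kT) / Z = 2.89292/3.15883 = 0.9158.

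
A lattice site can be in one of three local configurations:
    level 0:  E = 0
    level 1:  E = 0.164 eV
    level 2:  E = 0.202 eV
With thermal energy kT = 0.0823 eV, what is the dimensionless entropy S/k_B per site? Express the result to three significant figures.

0.595

Eᵢ/kT = 0, 1.9927, 2.4544.
Z = Σ e^(−Eᵢ/kT) = e^(−0) + e^(−1.9927) + e^(−2.4544) = 1.0000 + 0.13633 + 0.085915 = 1.2222.
⟨E⟩ = Σ EᵢPᵢ = 0.032493 eV.
S/k_B = ln Z + ⟨E⟩/kT = ln(1.2222) + 0.032493/0.0823 = 0.20065 + 0.39481 = 0.595.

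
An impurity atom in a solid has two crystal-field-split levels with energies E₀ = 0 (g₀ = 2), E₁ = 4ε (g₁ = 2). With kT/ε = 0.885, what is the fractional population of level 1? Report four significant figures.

0.01077

Eᵢ/kT = 0, 4.51977.
Z = Σ gᵢe^(−Eᵢ/kT) = 2·e^(−0) + 2·e^(−4.51977) = 2.00000 + 0.0217831 = 2.02178.
P₁ = g₁ e^(−E₁/kT) / Z = 0.0217831/2.02178 = 0.01077.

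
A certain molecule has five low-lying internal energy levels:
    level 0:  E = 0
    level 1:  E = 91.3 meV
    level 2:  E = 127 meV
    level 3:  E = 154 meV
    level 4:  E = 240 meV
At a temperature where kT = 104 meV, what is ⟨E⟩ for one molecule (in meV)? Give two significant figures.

Eᵢ/kT = 0, 0.8779, 1.221, 1.481, 2.308.
Z = Σ e^(−Eᵢ/kT) = e^(−0) + e^(−0.8779) + e^(−1.221) + e^(−1.481) + e^(−2.308) = 1.000 + 0.4157 + 0.2949 + 0.2274 + 0.09946 = 2.037.
⟨E⟩ = Σ Eᵢ e^(−Eᵢ/kT) / Z = (0·1.000 + 91.3·0.4157 + 127·0.2949 + 154·0.2274 + 240·0.09946) / 2.037 = 66 meV.

66 meV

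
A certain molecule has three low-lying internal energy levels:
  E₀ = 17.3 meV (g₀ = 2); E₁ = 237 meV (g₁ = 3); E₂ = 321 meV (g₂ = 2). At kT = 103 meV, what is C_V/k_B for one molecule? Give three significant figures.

0.840

Eᵢ/kT = 0.16796, 2.3010, 3.1165.
Z = Σ gᵢe^(−Eᵢ/kT) = 2·e^(−0.16796) + 3·e^(−2.3010) + 2·e^(−3.1165) = 1.6908 + 0.30048 + 0.088624 = 2.0799.
⟨E⟩ = 61.980 meV, ⟨E²⟩ = 12749 meV².
C_V/k_B = (⟨E²⟩ − ⟨E⟩²)/(kT)² = (12749 − 3841.5)/10609 = 0.840.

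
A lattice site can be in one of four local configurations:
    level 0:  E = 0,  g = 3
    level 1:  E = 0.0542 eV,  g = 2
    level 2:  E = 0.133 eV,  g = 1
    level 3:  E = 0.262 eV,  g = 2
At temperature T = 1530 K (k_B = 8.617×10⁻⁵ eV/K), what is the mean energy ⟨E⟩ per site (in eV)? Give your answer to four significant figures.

0.03871 eV

k_BT = 8.617×10⁻⁵ × 1530 K = 0.131840 eV.
Eᵢ/kT = 0, 0.411104, 1.00880, 1.98726.
Z = Σ gᵢe^(−Eᵢ/kT) = 3·e^(−0) + 2·e^(−0.411104) + 1·e^(−1.00880) + 2·e^(−1.98726) = 3.00000 + 1.32584 + 0.364656 + 0.274141 = 4.96464.
⟨E⟩ = Σ Eᵢ gᵢe^(−Eᵢ/kT) / Z = (0·3.00000 + 0.0542·1.32584 + 0.133·0.364656 + 0.262·0.274141) / 4.96464 = 0.03871 eV.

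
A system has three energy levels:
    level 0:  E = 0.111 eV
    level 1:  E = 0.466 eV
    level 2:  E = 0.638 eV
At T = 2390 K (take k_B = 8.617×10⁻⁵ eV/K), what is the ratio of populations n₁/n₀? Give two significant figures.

k_BT = 8.617×10⁻⁵ × 2390 K = 0.2059 eV.
n₁/n₀ = exp[−(E₁−E₀)/kT] = exp(−(0.355 eV)/(0.2059 eV)) = exp(-1.724) = 0.18.

0.18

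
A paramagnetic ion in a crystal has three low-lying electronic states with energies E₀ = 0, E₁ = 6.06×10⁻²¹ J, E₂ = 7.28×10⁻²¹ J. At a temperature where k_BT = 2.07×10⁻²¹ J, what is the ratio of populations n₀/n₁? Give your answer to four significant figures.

n₀/n₁ = exp[−(E₀−E₁)/kT] = exp(−(-6.06 ×10⁻²¹ J)/(2.07 ×10⁻²¹ J)) = exp(2.92754) = 18.68.

18.68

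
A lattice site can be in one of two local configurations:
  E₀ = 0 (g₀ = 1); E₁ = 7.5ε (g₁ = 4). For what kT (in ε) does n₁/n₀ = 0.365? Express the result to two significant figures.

n₁/n₀ = (g₁/g₀) exp[−(E₁−E₀)/kT] = 0.365.
⇒ (E₁−E₀)/kT = ln((4/1)/0.365) = ln(10.96) = 2.394.
kT = 7.5ε / 2.394 = 3.1 ε.

3.1 ε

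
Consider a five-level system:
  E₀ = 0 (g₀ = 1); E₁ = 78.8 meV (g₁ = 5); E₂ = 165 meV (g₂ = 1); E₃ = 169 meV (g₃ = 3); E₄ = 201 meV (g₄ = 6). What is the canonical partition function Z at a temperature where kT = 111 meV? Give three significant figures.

Eᵢ/kT = 0, 0.70991, 1.4865, 1.5225, 1.8108.
Z = Σ gᵢe^(−Eᵢ/kT) = 1·e^(−0) + 5·e^(−0.70991) + 1·e^(−1.4865) + 3·e^(−1.5225) + 6·e^(−1.8108) = 1.0000 + 2.4584 + 0.22616 + 0.65450 + 0.98114 = 5.3202.

Z = 5.32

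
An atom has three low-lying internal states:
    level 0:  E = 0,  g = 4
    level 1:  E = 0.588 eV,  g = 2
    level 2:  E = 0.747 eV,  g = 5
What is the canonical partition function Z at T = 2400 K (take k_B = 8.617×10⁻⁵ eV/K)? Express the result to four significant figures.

Z = 4.251

k_BT = 8.617×10⁻⁵ × 2400 K = 0.206808 eV.
Eᵢ/kT = 0, 2.84322, 3.61205.
Z = Σ gᵢe^(−Eᵢ/kT) = 4·e^(−0) + 2·e^(−2.84322) + 5·e^(−3.61205) = 4.00000 + 0.116476 + 0.134982 = 4.25146.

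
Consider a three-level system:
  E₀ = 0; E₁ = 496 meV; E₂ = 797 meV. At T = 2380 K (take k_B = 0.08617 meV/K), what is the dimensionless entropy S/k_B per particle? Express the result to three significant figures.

0.370

k_BT = 0.08617 × 2380 K = 205.08 meV.
Eᵢ/kT = 0, 2.4186, 3.8863.
Z = Σ e^(−Eᵢ/kT) = e^(−0) + e^(−2.4186) + e^(−3.8863) = 1.0000 + 0.089046 + 0.020521 = 1.1096.
⟨E⟩ = Σ EᵢPᵢ = 54.544 meV.
S/k_B = ln Z + ⟨E⟩/kT = ln(1.1096) + 54.544/205.08 = 0.10400 + 0.26596 = 0.370.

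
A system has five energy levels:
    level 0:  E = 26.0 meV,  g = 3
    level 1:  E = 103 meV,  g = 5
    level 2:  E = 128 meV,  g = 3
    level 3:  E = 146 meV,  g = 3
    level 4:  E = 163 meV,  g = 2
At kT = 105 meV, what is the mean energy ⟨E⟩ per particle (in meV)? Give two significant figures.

87 meV

Eᵢ/kT = 0.2476, 0.9810, 1.219, 1.390, 1.552.
Z = Σ gᵢe^(−Eᵢ/kT) = 3·e^(−0.2476) + 5·e^(−0.9810) + 3·e^(−1.219) + 3·e^(−1.390) + 2·e^(−1.552) = 2.342 + 1.875 + 0.8866 + 0.7472 + 0.4236 = 6.274.
⟨E⟩ = Σ Eᵢ gᵢe^(−Eᵢ/kT) / Z = (26.0·2.342 + 103·1.875 + 128·0.8866 + 146·0.7472 + 163·0.4236) / 6.274 = 87 meV.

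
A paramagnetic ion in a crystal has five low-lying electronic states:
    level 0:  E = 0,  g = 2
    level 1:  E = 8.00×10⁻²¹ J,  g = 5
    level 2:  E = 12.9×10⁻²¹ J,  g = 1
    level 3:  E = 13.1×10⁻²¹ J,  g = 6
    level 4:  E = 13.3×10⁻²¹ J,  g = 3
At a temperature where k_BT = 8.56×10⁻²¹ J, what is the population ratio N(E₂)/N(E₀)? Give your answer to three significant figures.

n₂/n₀ = (g₂/g₀) exp[−(E₂−E₀)/kT] = (1/2) × exp(−(12.9 ×10⁻²¹ J)/(8.56 ×10⁻²¹ J)) = (1/2) × exp(-1.5070) = 0.111.

0.111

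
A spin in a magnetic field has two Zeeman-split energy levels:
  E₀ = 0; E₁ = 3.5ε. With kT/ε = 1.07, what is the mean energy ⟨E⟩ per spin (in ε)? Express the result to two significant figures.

Eᵢ/kT = 0, 3.271.
Z = Σ e^(−Eᵢ/kT) = e^(−0) + e^(−3.271) = 1.000 + 0.03797 = 1.038.
⟨E⟩ = Σ Eᵢ e^(−Eᵢ/kT) / Z = (0·1.000 + 3.5·0.03797) / 1.038 = 0.13 ε.

0.13 ε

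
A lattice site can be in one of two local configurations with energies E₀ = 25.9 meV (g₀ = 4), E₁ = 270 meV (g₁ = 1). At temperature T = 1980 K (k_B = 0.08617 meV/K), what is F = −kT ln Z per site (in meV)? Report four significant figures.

k_BT = 0.08617 × 1980 K = 170.617 meV.
Eᵢ/kT = 0.151802, 1.58249.
Z = Σ gᵢe^(−Eᵢ/kT) = 4·e^(−0.151802) + 1·e^(−1.58249) = 3.43663 + 0.205463 = 3.64209.
F = −kT ln Z = −170.617 × ln(3.64209) = −170.617 × 1.29256 = -220.5 meV.

-220.5 meV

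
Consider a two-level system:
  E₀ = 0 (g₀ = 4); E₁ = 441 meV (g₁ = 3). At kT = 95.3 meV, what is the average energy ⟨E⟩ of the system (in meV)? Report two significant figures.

3.2 meV

Eᵢ/kT = 0, 4.627.
Z = Σ gᵢe^(−Eᵢ/kT) = 4·e^(−0) + 3·e^(−4.627) = 4.000 + 0.02935 = 4.029.
⟨E⟩ = Σ Eᵢ gᵢe^(−Eᵢ/kT) / Z = (0·4.000 + 441·0.02935) / 4.029 = 3.2 meV.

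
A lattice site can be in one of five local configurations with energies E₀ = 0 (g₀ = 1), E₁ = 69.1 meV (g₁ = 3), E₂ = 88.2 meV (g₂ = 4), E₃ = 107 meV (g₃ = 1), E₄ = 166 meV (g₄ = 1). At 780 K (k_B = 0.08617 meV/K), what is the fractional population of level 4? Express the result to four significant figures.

0.02461

k_BT = 0.08617 × 780 K = 67.2126 meV.
Eᵢ/kT = 0, 1.02808, 1.31225, 1.59196, 2.46978.
Z = Σ gᵢe^(−Eᵢ/kT) = 1·e^(−0) + 3·e^(−1.02808) + 4·e^(−1.31225) + 1·e^(−1.59196) + 1·e^(−2.46978) = 1.00000 + 1.07308 + 1.07685 + 0.203526 + 0.0846035 = 3.43806.
P₄ = g₄ e^(−E₄/kT) / Z = 0.0846035/3.43806 = 0.02461.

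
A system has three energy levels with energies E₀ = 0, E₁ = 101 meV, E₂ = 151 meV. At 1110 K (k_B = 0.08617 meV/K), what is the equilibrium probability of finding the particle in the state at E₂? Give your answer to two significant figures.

0.13

k_BT = 0.08617 × 1110 K = 95.65 meV.
Eᵢ/kT = 0, 1.056, 1.579.
Z = Σ e^(−Eᵢ/kT) = e^(−0) + e^(−1.056) + e^(−1.579) = 1.000 + 0.3478 + 0.2062 = 1.554.
P₂ = e^(−E₂/kT) / Z = 0.2062/1.554 = 0.13.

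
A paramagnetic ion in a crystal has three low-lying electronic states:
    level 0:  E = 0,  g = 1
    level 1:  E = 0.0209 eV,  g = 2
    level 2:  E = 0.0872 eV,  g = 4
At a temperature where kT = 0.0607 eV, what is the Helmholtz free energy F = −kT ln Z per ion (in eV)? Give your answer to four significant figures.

Eᵢ/kT = 0, 0.344316, 1.43657.
Z = Σ gᵢe^(−Eᵢ/kT) = 1·e^(−0) + 2·e^(−0.344316) + 4·e^(−1.43657) = 1.00000 + 1.41741 + 0.950967 = 3.36838.
F = −kT ln Z = −0.0607 × ln(3.36838) = −0.0607 × 1.21443 = -0.07372 eV.

-0.07372 eV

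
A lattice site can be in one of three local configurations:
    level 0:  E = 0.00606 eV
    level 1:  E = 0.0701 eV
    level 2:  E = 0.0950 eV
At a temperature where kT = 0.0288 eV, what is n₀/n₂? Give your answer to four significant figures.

21.94

n₀/n₂ = exp[−(E₀−E₂)/kT] = exp(−(-0.08894 eV)/(0.0288 eV)) = exp(3.08819) = 21.94.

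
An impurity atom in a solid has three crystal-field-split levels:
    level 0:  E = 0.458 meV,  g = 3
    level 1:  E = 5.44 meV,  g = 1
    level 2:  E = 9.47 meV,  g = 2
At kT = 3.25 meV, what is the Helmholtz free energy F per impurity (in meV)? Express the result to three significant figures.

-3.46 meV

Eᵢ/kT = 0.14092, 1.6738, 2.9138.
Z = Σ gᵢe^(−Eᵢ/kT) = 3·e^(−0.14092) + 1·e^(−1.6738) + 2·e^(−2.9138) = 2.6057 + 0.18753 + 0.10854 = 2.9018.
F = −kT ln Z = −3.25 × ln(2.9018) = −3.25 × 1.0653 = -3.46 meV.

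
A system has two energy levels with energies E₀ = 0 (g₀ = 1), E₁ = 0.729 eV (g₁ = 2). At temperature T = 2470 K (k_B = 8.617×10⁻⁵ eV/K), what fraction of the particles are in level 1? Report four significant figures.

0.06111

k_BT = 8.617×10⁻⁵ × 2470 K = 0.212840 eV.
Eᵢ/kT = 0, 3.42511.
Z = Σ gᵢe^(−Eᵢ/kT) = 1·e^(−0) + 2·e^(−3.42511) = 1.00000 + 0.0650914 = 1.06509.
P₁ = g₁ e^(−E₁/kT) / Z = 0.0650914/1.06509 = 0.06111.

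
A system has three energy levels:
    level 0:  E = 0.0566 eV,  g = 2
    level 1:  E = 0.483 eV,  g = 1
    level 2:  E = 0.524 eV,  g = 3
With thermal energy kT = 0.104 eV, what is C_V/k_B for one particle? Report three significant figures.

0.455

Eᵢ/kT = 0.54423, 4.6442, 5.0385.
Z = Σ gᵢe^(−Eᵢ/kT) = 2·e^(−0.54423) + 1·e^(−4.6442) + 3·e^(−5.0385) = 1.1606 + 0.0096172 + 0.019450 = 1.1897.
⟨E⟩ = 0.067687 eV, ⟨E²⟩ = 0.0095000 eV².
C_V/k_B = (⟨E²⟩ − ⟨E⟩²)/(kT)² = (0.0095000 − 0.0045815)/0.010816 = 0.455.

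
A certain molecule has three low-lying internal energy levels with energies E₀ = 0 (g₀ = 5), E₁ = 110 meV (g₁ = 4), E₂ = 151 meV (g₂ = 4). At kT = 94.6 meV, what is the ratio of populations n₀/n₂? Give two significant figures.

6.2

n₀/n₂ = (g₀/g₂) exp[−(E₀−E₂)/kT] = (5/4) × exp(−(-151 meV)/(94.6 meV)) = (5/4) × exp(1.596) = 6.2.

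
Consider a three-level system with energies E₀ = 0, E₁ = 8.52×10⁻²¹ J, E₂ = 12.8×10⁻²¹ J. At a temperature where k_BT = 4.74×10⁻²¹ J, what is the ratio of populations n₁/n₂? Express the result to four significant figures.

2.467

n₁/n₂ = exp[−(E₁−E₂)/kT] = exp(−(-4.28 ×10⁻²¹ J)/(4.74 ×10⁻²¹ J)) = exp(0.902954) = 2.467.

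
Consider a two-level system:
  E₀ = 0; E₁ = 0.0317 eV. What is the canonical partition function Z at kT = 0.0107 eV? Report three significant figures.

Eᵢ/kT = 0, 2.9626.
Z = Σ e^(−Eᵢ/kT) = e^(−0) + e^(−2.9626) = 1.0000 + 0.051684 = 1.0517.

Z = 1.05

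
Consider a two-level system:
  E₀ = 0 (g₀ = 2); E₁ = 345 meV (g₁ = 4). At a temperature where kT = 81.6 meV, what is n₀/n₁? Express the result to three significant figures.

34.3

n₀/n₁ = (g₀/g₁) exp[−(E₀−E₁)/kT] = (2/4) × exp(−(-345 meV)/(81.6 meV)) = (2/4) × exp(4.2279) = 34.3.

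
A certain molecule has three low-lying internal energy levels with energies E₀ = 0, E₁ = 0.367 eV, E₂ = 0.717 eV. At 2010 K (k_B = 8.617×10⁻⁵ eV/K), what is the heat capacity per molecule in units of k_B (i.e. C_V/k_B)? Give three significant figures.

k_BT = 8.617×10⁻⁵ × 2010 K = 0.17320 eV.
Eᵢ/kT = 0, 2.1189, 4.1397.
Z = Σ e^(−Eᵢ/kT) = e^(−0) + e^(−2.1189) + e^(−4.1397) = 1.0000 + 0.12016 + 0.015928 = 1.1361.
⟨E⟩ = 0.048868 eV, ⟨E²⟩ = 0.021453 eV².
C_V/k_B = (⟨E²⟩ − ⟨E⟩²)/(kT)² = (0.021453 − 0.0023881)/0.029998 = 0.636.

0.636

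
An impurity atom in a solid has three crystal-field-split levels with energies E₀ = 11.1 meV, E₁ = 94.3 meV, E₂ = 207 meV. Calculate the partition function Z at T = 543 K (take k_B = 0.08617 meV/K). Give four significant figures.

k_BT = 0.08617 × 543 K = 46.7903 meV.
Eᵢ/kT = 0.237229, 2.01537, 4.42399.
Z = Σ e^(−Eᵢ/kT) = e^(−0.237229) + e^(−2.01537) + e^(−4.42399) = 0.788811 + 0.133271 + 0.0119863 = 0.934068.

Z = 0.9341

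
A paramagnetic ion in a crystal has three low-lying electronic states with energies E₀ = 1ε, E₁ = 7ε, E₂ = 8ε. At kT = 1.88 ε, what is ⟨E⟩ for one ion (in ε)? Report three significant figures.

1.39 ε

Eᵢ/kT = 0.53191, 3.7234, 4.2553.
Z = Σ e^(−Eᵢ/kT) = e^(−0.53191) + e^(−3.7234) + e^(−4.2553) = 0.58748 + 0.024152 + 0.014189 = 0.62582.
⟨E⟩ = Σ Eᵢ e^(−Eᵢ/kT) / Z = (1·0.58748 + 7·0.024152 + 8·0.014189) / 0.62582 = 1.39 ε.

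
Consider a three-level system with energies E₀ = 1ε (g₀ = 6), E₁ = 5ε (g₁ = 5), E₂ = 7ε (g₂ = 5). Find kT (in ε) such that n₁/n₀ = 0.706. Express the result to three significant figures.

n₁/n₀ = (g₁/g₀) exp[−(E₁−E₀)/kT] = 0.706.
⇒ (E₁−E₀)/kT = ln((5/6)/0.706) = ln(1.1804) = 0.16585.
kT = 4ε / 0.16585 = 24.1 ε.

24.1 ε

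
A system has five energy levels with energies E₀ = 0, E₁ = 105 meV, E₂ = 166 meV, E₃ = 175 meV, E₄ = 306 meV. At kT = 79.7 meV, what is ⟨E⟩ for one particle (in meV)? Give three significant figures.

Eᵢ/kT = 0, 1.3174, 2.0828, 2.1957, 3.8394.
Z = Σ e^(−Eᵢ/kT) = e^(−0) + e^(−1.3174) + e^(−2.0828) + e^(−2.1957) + e^(−3.8394) = 1.0000 + 0.26783 + 0.12458 + 0.11128 + 0.021507 = 1.5252.
⟨E⟩ = Σ Eᵢ e^(−Eᵢ/kT) / Z = (0·1.0000 + 105·0.26783 + 166·0.12458 + 175·0.11128 + 306·0.021507) / 1.5252 = 49.1 meV.

49.1 meV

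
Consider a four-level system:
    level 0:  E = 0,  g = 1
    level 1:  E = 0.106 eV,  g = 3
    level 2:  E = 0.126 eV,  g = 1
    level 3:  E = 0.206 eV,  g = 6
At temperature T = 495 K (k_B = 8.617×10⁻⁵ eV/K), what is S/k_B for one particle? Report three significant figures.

k_BT = 8.617×10⁻⁵ × 495 K = 0.042654 eV.
Eᵢ/kT = 0, 2.4851, 2.9540, 4.8296.
Z = Σ gᵢe^(−Eᵢ/kT) = 1·e^(−0) + 3·e^(−2.4851) + 1·e^(−2.9540) + 6·e^(−4.8296) = 1.0000 + 0.24995 + 0.052131 + 0.047938 = 1.3500.
⟨E⟩ = Σ EᵢPᵢ = 0.031806 eV.
S/k_B = ln Z + ⟨E⟩/kT = ln(1.3500) + 0.031806/0.042654 = 0.30010 + 0.74567 = 1.05.

1.05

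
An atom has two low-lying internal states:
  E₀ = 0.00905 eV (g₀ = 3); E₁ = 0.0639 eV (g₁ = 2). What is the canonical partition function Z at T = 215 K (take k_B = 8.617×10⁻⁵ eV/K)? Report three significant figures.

k_BT = 8.617×10⁻⁵ × 215 K = 0.018527 eV.
Eᵢ/kT = 0.48848, 3.4490.
Z = Σ gᵢe^(−Eᵢ/kT) = 3·e^(−0.48848) + 2·e^(−3.4490) = 1.8407 + 0.063555 = 1.9043.

Z = 1.90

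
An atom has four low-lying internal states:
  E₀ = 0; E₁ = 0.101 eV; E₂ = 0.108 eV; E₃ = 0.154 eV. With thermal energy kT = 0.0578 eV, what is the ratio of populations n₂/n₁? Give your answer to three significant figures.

0.886

n₂/n₁ = exp[−(E₂−E₁)/kT] = exp(−(0.007 eV)/(0.0578 eV)) = exp(-0.12111) = 0.886.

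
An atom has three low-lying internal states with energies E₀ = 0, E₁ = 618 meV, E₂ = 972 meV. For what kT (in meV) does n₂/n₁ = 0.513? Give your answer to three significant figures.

n₂/n₁ = exp[−(E₂−E₁)/kT] = 0.513.
⇒ (E₂−E₁)/kT = ln(1/0.513) = ln(1.9493) = 0.66747.
kT = 354 meV / 0.66747 = 530 meV.

530 meV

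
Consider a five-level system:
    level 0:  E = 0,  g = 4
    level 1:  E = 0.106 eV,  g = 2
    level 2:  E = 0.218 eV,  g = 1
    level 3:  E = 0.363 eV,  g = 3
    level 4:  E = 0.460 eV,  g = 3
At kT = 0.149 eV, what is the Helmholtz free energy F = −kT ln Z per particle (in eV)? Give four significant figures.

Eᵢ/kT = 0, 0.711409, 1.46309, 2.43624, 3.08725.
Z = Σ gᵢe^(−Eᵢ/kT) = 4·e^(−0) + 2·e^(−0.711409) + 1·e^(−1.46309) + 3·e^(−2.43624) + 3·e^(−3.08725) = 4.00000 + 0.981904 + 0.231520 + 0.262468 + 0.136882 = 5.61277.
F = −kT ln Z = −0.149 × ln(5.61277) = −0.149 × 1.72504 = -0.2570 eV.

-0.2570 eV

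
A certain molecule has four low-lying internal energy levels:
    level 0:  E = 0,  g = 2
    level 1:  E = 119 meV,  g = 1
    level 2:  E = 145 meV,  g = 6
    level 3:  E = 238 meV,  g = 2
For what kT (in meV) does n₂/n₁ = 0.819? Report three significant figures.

13.1 meV

n₂/n₁ = (g₂/g₁) exp[−(E₂−E₁)/kT] = 0.819.
⇒ (E₂−E₁)/kT = ln((6/1)/0.819) = ln(7.3260) = 1.9914.
kT = 26 meV / 1.9914 = 13.1 meV.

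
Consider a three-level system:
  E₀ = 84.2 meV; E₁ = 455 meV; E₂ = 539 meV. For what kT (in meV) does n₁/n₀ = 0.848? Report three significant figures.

2250 meV

n₁/n₀ = exp[−(E₁−E₀)/kT] = 0.848.
⇒ (E₁−E₀)/kT = ln(1/0.848) = ln(1.1792) = 0.16484.
kT = 370.8 meV / 0.16484 = 2250 meV.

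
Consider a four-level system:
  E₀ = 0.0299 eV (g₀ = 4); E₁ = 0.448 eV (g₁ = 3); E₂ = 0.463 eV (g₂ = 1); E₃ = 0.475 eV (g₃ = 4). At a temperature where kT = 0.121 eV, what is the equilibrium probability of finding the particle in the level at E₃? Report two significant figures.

Eᵢ/kT = 0.2471, 3.702, 3.826, 3.926.
Z = Σ gᵢe^(−Eᵢ/kT) = 4·e^(−0.2471) + 3·e^(−3.702) + 1·e^(−3.826) + 4·e^(−3.926) = 3.124 + 0.07402 + 0.02180 + 0.07889 = 3.299.
P₃ = g₃ e^(−E₃/kT) / Z = 0.07889/3.299 = 0.024.

0.024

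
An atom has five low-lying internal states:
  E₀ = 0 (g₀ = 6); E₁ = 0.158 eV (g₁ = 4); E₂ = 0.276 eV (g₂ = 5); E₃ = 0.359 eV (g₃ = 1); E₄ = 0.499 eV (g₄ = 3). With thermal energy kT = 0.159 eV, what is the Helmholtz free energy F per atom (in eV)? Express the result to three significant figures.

-0.342 eV

Eᵢ/kT = 0, 0.99371, 1.7358, 2.2579, 3.1384.
Z = Σ gᵢe^(−Eᵢ/kT) = 6·e^(−0) + 4·e^(−0.99371) + 5·e^(−1.7358) + 1·e^(−2.2579) + 3·e^(−3.1384) = 6.0000 + 1.4808 + 0.88130 + 0.10457 + 0.13006 = 8.5967.
F = −kT ln Z = −0.159 × ln(8.5967) = −0.159 × 2.1514 = -0.342 eV.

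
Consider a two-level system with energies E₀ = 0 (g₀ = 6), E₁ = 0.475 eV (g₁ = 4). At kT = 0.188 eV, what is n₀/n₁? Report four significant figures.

n₀/n₁ = (g₀/g₁) exp[−(E₀−E₁)/kT] = (6/4) × exp(−(-0.475 eV)/(0.188 eV)) = (6/4) × exp(2.52660) = 18.77.

18.77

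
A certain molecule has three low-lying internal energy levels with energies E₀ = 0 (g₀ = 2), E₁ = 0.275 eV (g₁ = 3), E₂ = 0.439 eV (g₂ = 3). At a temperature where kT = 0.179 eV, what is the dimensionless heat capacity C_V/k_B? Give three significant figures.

0.746

Eᵢ/kT = 0, 1.5363, 2.4525.
Z = Σ gᵢe^(−Eᵢ/kT) = 2·e^(−0) + 3·e^(−1.5363) + 3·e^(−2.4525) = 2.0000 + 0.64553 + 0.25823 = 2.9038.
⟨E⟩ = 0.10017 eV, ⟨E²⟩ = 0.033950 eV².
C_V/k_B = (⟨E²⟩ − ⟨E⟩²)/(kT)² = (0.033950 − 0.010034)/0.032041 = 0.746.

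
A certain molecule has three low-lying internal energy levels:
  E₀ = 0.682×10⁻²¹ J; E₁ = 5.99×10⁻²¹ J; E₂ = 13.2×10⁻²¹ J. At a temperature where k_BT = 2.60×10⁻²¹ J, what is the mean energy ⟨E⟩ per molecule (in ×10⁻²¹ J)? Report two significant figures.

Eᵢ/kT = 0.2623, 2.304, 5.077.
Z = Σ e^(−Eᵢ/kT) = e^(−0.2623) + e^(−2.304) + e^(−5.077) = 0.7693 + 0.09986 + 0.006239 = 0.8754.
⟨E⟩ = Σ Eᵢ e^(−Eᵢ/kT) / Z = (0.682·0.7693 + 5.99·0.09986 + 13.2·0.006239) / 0.8754 = 1.4 ×10⁻²¹ J.

1.4 ×10⁻²¹ J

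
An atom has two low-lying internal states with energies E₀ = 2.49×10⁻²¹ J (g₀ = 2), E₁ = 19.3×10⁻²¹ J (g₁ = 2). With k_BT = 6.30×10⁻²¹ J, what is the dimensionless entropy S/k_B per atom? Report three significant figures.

Eᵢ/kT = 0.39524, 3.0635.
Z = Σ gᵢe^(−Eᵢ/kT) = 2·e^(−0.39524) + 2·e^(−3.0635) = 1.3470 + 0.093448 = 1.4404.
⟨E⟩ = Σ EᵢPᵢ = 3.5807 ×10⁻²¹ J.
S/k_B = ln Z + ⟨E⟩/kT = ln(1.4404) + 3.5807/6.30 = 0.36492 + 0.56837 = 0.933.

0.933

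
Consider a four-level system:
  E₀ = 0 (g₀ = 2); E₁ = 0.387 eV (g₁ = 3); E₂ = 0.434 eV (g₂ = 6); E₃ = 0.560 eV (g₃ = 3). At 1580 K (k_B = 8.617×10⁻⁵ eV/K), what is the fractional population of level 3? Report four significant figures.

0.01985

k_BT = 8.617×10⁻⁵ × 1580 K = 0.136149 eV.
Eᵢ/kT = 0, 2.84247, 3.18768, 4.11314.
Z = Σ gᵢe^(−Eᵢ/kT) = 2·e^(−0) + 3·e^(−2.84247) + 6·e^(−3.18768) + 3·e^(−4.11314) = 2.00000 + 0.174845 + 0.247605 + 0.0490690 = 2.47152.
P₃ = g₃ e^(−E₃/kT) / Z = 0.0490690/2.47152 = 0.01985.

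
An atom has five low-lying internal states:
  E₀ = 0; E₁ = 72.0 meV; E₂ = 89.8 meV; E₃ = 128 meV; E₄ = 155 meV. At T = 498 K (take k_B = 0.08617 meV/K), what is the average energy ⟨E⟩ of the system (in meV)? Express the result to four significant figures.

25.36 meV

k_BT = 0.08617 × 498 K = 42.9127 meV.
Eᵢ/kT = 0, 1.67782, 2.09262, 2.98280, 3.61198.
Z = Σ e^(−Eᵢ/kT) = e^(−0) + e^(−1.67782) + e^(−2.09262) + e^(−2.98280) + e^(−3.61198) = 1.00000 + 0.186781 + 0.123363 + 0.0506508 + 0.0269983 = 1.38779.
⟨E⟩ = Σ Eᵢ e^(−Eᵢ/kT) / Z = (0·1.00000 + 72.0·0.186781 + 89.8·0.123363 + 128·0.0506508 + 155·0.0269983) / 1.38779 = 25.36 meV.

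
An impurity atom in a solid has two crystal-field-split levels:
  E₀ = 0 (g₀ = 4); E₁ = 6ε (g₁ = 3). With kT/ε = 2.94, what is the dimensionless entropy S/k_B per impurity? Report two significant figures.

1.7

Eᵢ/kT = 0, 2.041.
Z = Σ gᵢe^(−Eᵢ/kT) = 4·e^(−0) + 3·e^(−2.041) = 4.000 + 0.3897 = 4.390.
⟨E⟩ = Σ EᵢPᵢ = 0.5326 ε.
S/k_B = ln Z + ⟨E⟩/kT = ln(4.390) + 0.5326/2.94 = 1.479 + 0.1812 = 1.7.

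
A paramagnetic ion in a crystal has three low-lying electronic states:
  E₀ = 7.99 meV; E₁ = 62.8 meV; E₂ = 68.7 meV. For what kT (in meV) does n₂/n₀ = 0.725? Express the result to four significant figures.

n₂/n₀ = exp[−(E₂−E₀)/kT] = 0.725.
⇒ (E₂−E₀)/kT = ln(1/0.725) = ln(1.37931) = 0.321583.
kT = 60.71 meV / 0.321583 = 188.8 meV.

188.8 meV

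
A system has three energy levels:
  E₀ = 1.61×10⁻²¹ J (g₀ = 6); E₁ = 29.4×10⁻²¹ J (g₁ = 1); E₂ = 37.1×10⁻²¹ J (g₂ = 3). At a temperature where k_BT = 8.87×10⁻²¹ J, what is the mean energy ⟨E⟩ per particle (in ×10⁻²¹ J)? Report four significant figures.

Eᵢ/kT = 0.181511, 3.31454, 4.18264.
Z = Σ gᵢe^(−Eᵢ/kT) = 6·e^(−0.181511) + 1·e^(−3.31454) + 3·e^(−4.18264) = 5.00405 + 0.0363508 + 0.0457745 = 5.08618.
⟨E⟩ = Σ Eᵢ gᵢe^(−Eᵢ/kT) / Z = (1.61·5.00405 + 29.4·0.0363508 + 37.1·0.0457745) / 5.08618 = 2.128 ×10⁻²¹ J.

2.128 ×10⁻²¹ J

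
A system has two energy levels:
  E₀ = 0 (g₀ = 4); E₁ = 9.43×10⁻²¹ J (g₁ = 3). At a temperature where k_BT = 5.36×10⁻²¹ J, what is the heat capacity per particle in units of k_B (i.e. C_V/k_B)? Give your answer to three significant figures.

Eᵢ/kT = 0, 1.7593.
Z = Σ gᵢe^(−Eᵢ/kT) = 4·e^(−0) + 3·e^(−1.7593) = 4.0000 + 0.51650 = 4.5165.
⟨E⟩ = 1.0784, ⟨E²⟩ = 10.169.
C_V/k_B = (⟨E²⟩ − ⟨E⟩²)/(kT)² = (10.169 − 1.1629)/28.730 = 0.313.

0.313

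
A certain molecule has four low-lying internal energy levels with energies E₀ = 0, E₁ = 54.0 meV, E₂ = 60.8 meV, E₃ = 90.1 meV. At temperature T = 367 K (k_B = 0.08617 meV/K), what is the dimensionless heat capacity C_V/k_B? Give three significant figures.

k_BT = 0.08617 × 367 K = 31.624 meV.
Eᵢ/kT = 0, 1.7076, 1.9226, 2.8491.
Z = Σ e^(−Eᵢ/kT) = e^(−0) + e^(−1.7076) + e^(−1.9226) + e^(−2.8491) = 1.0000 + 0.18130 + 0.14623 + 0.057896 = 1.3854.
⟨E⟩ = 17.249 meV, ⟨E²⟩ = 1111.0 meV².
C_V/k_B = (⟨E²⟩ − ⟨E⟩²)/(kT)² = (1111.0 − 297.53)/1000.1 = 0.813.

0.813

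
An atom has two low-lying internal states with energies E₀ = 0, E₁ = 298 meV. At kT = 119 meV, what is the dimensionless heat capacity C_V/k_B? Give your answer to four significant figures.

0.4381

Eᵢ/kT = 0, 2.50420.
Z = Σ e^(−Eᵢ/kT) = e^(−0) + e^(−2.50420) = 1.00000 + 0.0817410 = 1.08174.
⟨E⟩ = 22.5182 meV, ⟨E²⟩ = 6710.42 meV².
C_V/k_B = (⟨E²⟩ − ⟨E⟩²)/(kT)² = (6710.42 − 507.069)/14161.0 = 0.4381.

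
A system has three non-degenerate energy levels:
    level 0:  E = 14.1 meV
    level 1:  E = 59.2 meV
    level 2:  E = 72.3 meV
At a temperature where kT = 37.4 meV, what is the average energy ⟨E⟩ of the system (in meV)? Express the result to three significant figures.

31.2 meV

Eᵢ/kT = 0.37701, 1.5829, 1.9332.
Z = Σ e^(−Eᵢ/kT) = e^(−0.37701) + e^(−1.5829) + e^(−1.9332) = 0.68591 + 0.20538 + 0.14468 = 1.0360.
⟨E⟩ = Σ Eᵢ e^(−Eᵢ/kT) / Z = (14.1·0.68591 + 59.2·0.20538 + 72.3·0.14468) / 1.0360 = 31.2 meV.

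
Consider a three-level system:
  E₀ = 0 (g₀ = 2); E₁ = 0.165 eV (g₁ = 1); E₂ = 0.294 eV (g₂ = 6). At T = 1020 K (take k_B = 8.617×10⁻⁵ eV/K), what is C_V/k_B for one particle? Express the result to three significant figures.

k_BT = 8.617×10⁻⁵ × 1020 K = 0.087893 eV.
Eᵢ/kT = 0, 1.8773, 3.3450.
Z = Σ gᵢe^(−Eᵢ/kT) = 2·e^(−0) + 1·e^(−1.8773) + 6·e^(−3.3450) = 2.0000 + 0.15300 + 0.21156 = 2.3646.
⟨E⟩ = 0.036980 eV, ⟨E²⟩ = 0.0094950 eV².
C_V/k_B = (⟨E²⟩ − ⟨E⟩²)/(kT)² = (0.0094950 − 0.0013675)/0.0077252 = 1.05.

1.05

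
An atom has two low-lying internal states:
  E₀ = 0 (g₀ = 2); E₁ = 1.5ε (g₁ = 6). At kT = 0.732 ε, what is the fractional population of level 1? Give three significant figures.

Eᵢ/kT = 0, 2.0492.
Z = Σ gᵢe^(−Eᵢ/kT) = 2·e^(−0) + 6·e^(−2.0492) = 2.0000 + 0.77303 = 2.7730.
P₁ = g₁ e^(−E₁/kT) / Z = 0.77303/2.7730 = 0.279.

0.279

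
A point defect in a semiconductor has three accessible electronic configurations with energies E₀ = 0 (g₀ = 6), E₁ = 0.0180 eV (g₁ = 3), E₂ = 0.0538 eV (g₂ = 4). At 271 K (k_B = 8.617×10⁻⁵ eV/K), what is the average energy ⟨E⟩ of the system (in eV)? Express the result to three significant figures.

k_BT = 8.617×10⁻⁵ × 271 K = 0.023352 eV.
Eᵢ/kT = 0, 0.77081, 2.3039.
Z = Σ gᵢe^(−Eᵢ/kT) = 6·e^(−0) + 3·e^(−0.77081) + 4·e^(−2.3039) = 6.0000 + 1.3879 + 0.39947 = 7.7874.
⟨E⟩ = Σ Eᵢ gᵢe^(−Eᵢ/kT) / Z = (0·6.0000 + 0.0180·1.3879 + 0.0538·0.39947) / 7.7874 = 0.00597 eV.

0.00597 eV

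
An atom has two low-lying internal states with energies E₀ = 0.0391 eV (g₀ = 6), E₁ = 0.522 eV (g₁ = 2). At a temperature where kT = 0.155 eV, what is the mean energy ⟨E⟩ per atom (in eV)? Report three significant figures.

Eᵢ/kT = 0.25226, 3.3677.
Z = Σ gᵢe^(−Eᵢ/kT) = 6·e^(−0.25226) + 2·e^(−3.3677) = 4.6623 + 0.068938 = 4.7312.
⟨E⟩ = Σ Eᵢ gᵢe^(−Eᵢ/kT) / Z = (0.0391·4.6623 + 0.522·0.068938) / 4.7312 = 0.0461 eV.

0.0461 eV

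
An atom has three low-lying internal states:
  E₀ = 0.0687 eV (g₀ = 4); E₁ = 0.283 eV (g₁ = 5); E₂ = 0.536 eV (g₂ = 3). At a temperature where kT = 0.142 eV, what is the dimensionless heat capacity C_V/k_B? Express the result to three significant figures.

0.562

Eᵢ/kT = 0.48380, 1.9930, 3.7746.
Z = Σ gᵢe^(−Eᵢ/kT) = 4·e^(−0.48380) + 5·e^(−1.9930) + 3·e^(−3.7746) = 2.4657 + 0.68143 + 0.068839 = 3.2160.
⟨E⟩ = 0.12411 eV, ⟨E²⟩ = 0.026738 eV².
C_V/k_B = (⟨E²⟩ − ⟨E⟩²)/(kT)² = (0.026738 − 0.015403)/0.020164 = 0.562.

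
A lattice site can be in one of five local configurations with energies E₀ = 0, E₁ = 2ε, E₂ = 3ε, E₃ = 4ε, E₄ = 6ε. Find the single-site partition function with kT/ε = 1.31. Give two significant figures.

Z = 1.4

Eᵢ/kT = 0, 1.527, 2.290, 3.053, 4.580.
Z = Σ e^(−Eᵢ/kT) = e^(−0) + e^(−1.527) + e^(−2.290) + e^(−3.053) + e^(−4.580) = 1.000 + 0.2172 + 0.1013 + 0.04722 + 0.01025 = 1.376.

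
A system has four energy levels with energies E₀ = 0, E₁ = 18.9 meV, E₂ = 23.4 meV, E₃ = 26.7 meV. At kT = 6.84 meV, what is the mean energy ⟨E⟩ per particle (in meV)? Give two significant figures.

2.2 meV

Eᵢ/kT = 0, 2.763, 3.421, 3.904.
Z = Σ e^(−Eᵢ/kT) = e^(−0) + e^(−2.763) + e^(−3.421) + e^(−3.904) = 1.000 + 0.06310 + 0.03268 + 0.02016 = 1.116.
⟨E⟩ = Σ Eᵢ e^(−Eᵢ/kT) / Z = (0·1.000 + 18.9·0.06310 + 23.4·0.03268 + 26.7·0.02016) / 1.116 = 2.2 meV.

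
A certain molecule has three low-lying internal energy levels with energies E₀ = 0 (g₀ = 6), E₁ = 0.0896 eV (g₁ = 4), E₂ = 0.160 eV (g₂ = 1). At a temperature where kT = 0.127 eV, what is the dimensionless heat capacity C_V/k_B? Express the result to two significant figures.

Eᵢ/kT = 0, 0.7055, 1.260.
Z = Σ gᵢe^(−Eᵢ/kT) = 6·e^(−0) + 4·e^(−0.7055) + 1·e^(−1.260) = 6.000 + 1.975 + 0.2837 = 8.259.
⟨E⟩ = 0.02692 eV, ⟨E²⟩ = 0.002799 eV².
C_V/k_B = (⟨E²⟩ − ⟨E⟩²)/(kT)² = (0.002799 − 0.0007247)/0.01613 = 0.13.

0.13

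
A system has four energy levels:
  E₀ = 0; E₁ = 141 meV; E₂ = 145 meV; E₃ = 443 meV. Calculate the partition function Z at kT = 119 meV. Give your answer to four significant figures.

Eᵢ/kT = 0, 1.18487, 1.21849, 3.72269.
Z = Σ e^(−Eᵢ/kT) = e^(−0) + e^(−1.18487) + e^(−1.21849) + e^(−3.72269) = 1.00000 + 0.305786 + 0.295676 + 0.0241689 = 1.62563.

Z = 1.626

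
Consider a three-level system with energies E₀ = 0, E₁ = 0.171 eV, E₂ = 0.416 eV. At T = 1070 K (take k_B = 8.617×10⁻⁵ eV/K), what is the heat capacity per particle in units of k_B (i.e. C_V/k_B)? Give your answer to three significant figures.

k_BT = 8.617×10⁻⁵ × 1070 K = 0.092202 eV.
Eᵢ/kT = 0, 1.8546, 4.5118.
Z = Σ e^(−Eᵢ/kT) = e^(−0) + e^(−1.8546) + e^(−4.5118) = 1.0000 + 0.15652 + 0.010979 = 1.1675.
⟨E⟩ = 0.026837 eV, ⟨E²⟩ = 0.0055476 eV².
C_V/k_B = (⟨E²⟩ − ⟨E⟩²)/(kT)² = (0.0055476 − 0.00072022)/0.0085012 = 0.568.

0.568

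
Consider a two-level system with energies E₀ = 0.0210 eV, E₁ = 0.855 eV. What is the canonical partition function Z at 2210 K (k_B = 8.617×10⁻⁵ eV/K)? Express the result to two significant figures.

Z = 0.91

k_BT = 8.617×10⁻⁵ × 2210 K = 0.1904 eV.
Eᵢ/kT = 0.1103, 4.491.
Z = Σ e^(−Eᵢ/kT) = e^(−0.1103) + e^(−4.491) = 0.8956 + 0.01121 = 0.9068.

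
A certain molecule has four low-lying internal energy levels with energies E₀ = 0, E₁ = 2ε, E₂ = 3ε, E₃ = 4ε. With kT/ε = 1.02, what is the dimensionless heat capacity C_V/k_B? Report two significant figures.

Eᵢ/kT = 0, 1.961, 2.941, 3.922.
Z = Σ e^(−Eᵢ/kT) = e^(−0) + e^(−1.961) + e^(−2.941) + e^(−3.922) = 1.000 + 0.1407 + 0.05281 + 0.01980 = 1.213.
⟨E⟩ = 0.4279 ε, ⟨E²⟩ = 1.117 ε².
C_V/k_B = (⟨E²⟩ − ⟨E⟩²)/(kT)² = (1.117 − 0.1831)/1.040 = 0.90.

0.90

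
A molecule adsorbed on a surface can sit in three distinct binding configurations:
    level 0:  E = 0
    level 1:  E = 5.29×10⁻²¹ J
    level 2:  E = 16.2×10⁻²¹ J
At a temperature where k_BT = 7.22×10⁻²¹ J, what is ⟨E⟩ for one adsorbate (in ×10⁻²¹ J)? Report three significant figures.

Eᵢ/kT = 0, 0.73269, 2.2438.
Z = Σ e^(−Eᵢ/kT) = e^(−0) + e^(−0.73269) + e^(−2.2438) = 1.0000 + 0.48061 + 0.10605 = 1.5867.
⟨E⟩ = Σ Eᵢ e^(−Eᵢ/kT) / Z = (0·1.0000 + 5.29·0.48061 + 16.2·0.10605) / 1.5867 = 2.69 ×10⁻²¹ J.

2.69 ×10⁻²¹ J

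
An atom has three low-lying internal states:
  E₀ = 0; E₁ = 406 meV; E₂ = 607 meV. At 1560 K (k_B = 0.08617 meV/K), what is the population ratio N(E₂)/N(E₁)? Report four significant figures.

0.2242

k_BT = 0.08617 × 1560 K = 134.425 meV.
n₂/n₁ = exp[−(E₂−E₁)/kT] = exp(−(201 meV)/(134.425 meV)) = exp(-1.49526) = 0.2242.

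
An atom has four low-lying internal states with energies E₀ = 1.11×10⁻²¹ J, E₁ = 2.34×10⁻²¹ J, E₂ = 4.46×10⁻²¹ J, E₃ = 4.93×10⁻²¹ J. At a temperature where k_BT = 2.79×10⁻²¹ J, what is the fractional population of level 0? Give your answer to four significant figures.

0.4548

Eᵢ/kT = 0.397849, 0.838710, 1.59857, 1.76703.
Z = Σ e^(−Eᵢ/kT) = e^(−0.397849) + e^(−0.838710) + e^(−1.59857) + e^(−1.76703) = 0.671763 + 0.432268 + 0.202185 + 0.170840 = 1.47706.
P₀ = e^(−E₀/kT) / Z = 0.671763/1.47706 = 0.4548.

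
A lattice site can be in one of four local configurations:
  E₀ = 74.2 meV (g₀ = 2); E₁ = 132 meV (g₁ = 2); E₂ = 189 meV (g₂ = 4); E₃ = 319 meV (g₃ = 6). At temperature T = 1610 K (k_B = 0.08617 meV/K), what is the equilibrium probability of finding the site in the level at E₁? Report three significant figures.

0.216

k_BT = 0.08617 × 1610 K = 138.73 meV.
Eᵢ/kT = 0.53485, 0.95149, 1.3624, 2.2994.
Z = Σ gᵢe^(−Eᵢ/kT) = 2·e^(−0.53485) + 2·e^(−0.95149) + 4·e^(−1.3624) + 6·e^(−2.2994) = 1.1715 + 0.77233 + 1.0242 + 0.60191 = 3.5699.
P₁ = g₁ e^(−E₁/kT) / Z = 0.77233/3.5699 = 0.216.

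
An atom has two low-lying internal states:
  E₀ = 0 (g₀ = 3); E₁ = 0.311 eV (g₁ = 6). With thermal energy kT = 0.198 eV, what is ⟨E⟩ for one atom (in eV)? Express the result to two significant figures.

Eᵢ/kT = 0, 1.571.
Z = Σ gᵢe^(−Eᵢ/kT) = 3·e^(−0) + 6·e^(−1.571) = 3.000 + 1.247 = 4.247.
⟨E⟩ = Σ Eᵢ gᵢe^(−Eᵢ/kT) / Z = (0·3.000 + 0.311·1.247) / 4.247 = 0.091 eV.

0.091 eV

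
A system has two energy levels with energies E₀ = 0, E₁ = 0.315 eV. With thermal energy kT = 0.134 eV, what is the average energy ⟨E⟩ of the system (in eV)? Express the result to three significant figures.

Eᵢ/kT = 0, 2.3507.
Z = Σ e^(−Eᵢ/kT) = e^(−0) + e^(−2.3507) = 1.0000 + 0.095302 = 1.0953.
⟨E⟩ = Σ Eᵢ e^(−Eᵢ/kT) / Z = (0·1.0000 + 0.315·0.095302) / 1.0953 = 0.0274 eV.

0.0274 eV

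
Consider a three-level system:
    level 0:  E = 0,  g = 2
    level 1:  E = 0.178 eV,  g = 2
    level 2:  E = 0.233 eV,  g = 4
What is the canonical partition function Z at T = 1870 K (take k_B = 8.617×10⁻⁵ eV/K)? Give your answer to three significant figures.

Z = 3.60

k_BT = 8.617×10⁻⁵ × 1870 K = 0.16114 eV.
Eᵢ/kT = 0, 1.1046, 1.4459.
Z = Σ gᵢe^(−Eᵢ/kT) = 2·e^(−0) + 2·e^(−1.1046) + 4·e^(−1.4459) = 2.0000 + 0.66269 + 0.94214 = 3.6048.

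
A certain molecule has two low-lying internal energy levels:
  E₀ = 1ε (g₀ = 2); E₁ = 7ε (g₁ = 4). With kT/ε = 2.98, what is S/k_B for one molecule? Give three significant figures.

Eᵢ/kT = 0.33557, 2.3490.
Z = Σ gᵢe^(−Eᵢ/kT) = 2·e^(−0.33557) + 4·e^(−2.3490) = 1.4299 + 0.38186 = 1.8118.
⟨E⟩ = Σ EᵢPᵢ = 2.2646 ε.
S/k_B = ln Z + ⟨E⟩/kT = ln(1.8118) + 2.2646/2.98 = 0.59432 + 0.75993 = 1.35.

1.35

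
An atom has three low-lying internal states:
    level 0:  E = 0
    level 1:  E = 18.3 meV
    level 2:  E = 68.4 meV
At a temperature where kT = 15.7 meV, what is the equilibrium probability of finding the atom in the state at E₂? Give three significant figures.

0.00968

Eᵢ/kT = 0, 1.1656, 4.3567.
Z = Σ e^(−Eᵢ/kT) = e^(−0) + e^(−1.1656) + e^(−4.3567) = 1.0000 + 0.31174 + 0.012821 = 1.3246.
P₂ = e^(−E₂/kT) / Z = 0.012821/1.3246 = 0.00968.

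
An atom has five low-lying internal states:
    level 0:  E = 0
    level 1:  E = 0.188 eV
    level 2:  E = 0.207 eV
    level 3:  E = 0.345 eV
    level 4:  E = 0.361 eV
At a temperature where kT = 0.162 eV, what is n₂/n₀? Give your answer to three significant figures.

n₂/n₀ = exp[−(E₂−E₀)/kT] = exp(−(0.207 eV)/(0.162 eV)) = exp(-1.2778) = 0.279.

0.279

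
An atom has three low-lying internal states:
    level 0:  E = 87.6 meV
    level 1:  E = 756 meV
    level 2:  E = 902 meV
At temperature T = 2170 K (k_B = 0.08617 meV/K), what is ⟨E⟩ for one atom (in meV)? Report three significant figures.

116 meV

k_BT = 0.08617 × 2170 K = 186.99 meV.
Eᵢ/kT = 0.46847, 4.0430, 4.8238.
Z = Σ e^(−Eᵢ/kT) = e^(−0.46847) + e^(−4.0430) + e^(−4.8238) = 0.62596 + 0.017545 + 0.0080362 = 0.65154.
⟨E⟩ = Σ Eᵢ e^(−Eᵢ/kT) / Z = (87.6·0.62596 + 756·0.017545 + 902·0.0080362) / 0.65154 = 116 meV.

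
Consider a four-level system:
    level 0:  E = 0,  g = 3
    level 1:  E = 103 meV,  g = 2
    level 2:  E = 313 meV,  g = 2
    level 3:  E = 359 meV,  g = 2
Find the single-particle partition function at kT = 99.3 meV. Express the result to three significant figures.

Eᵢ/kT = 0, 1.0373, 3.1521, 3.6153.
Z = Σ gᵢe^(−Eᵢ/kT) = 3·e^(−0) + 2·e^(−1.0373) + 2·e^(−3.1521) + 2·e^(−3.6153) = 3.0000 + 0.70882 + 0.085524 + 0.053818 = 3.8482.

Z = 3.85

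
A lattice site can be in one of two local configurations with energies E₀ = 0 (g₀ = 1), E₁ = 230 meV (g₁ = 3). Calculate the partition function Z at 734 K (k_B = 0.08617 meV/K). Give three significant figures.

k_BT = 0.08617 × 734 K = 63.249 meV.
Eᵢ/kT = 0, 3.6364.
Z = Σ gᵢe^(−Eᵢ/kT) = 1·e^(−0) + 3·e^(−3.6364) = 1.0000 + 0.079041 = 1.0790.

Z = 1.08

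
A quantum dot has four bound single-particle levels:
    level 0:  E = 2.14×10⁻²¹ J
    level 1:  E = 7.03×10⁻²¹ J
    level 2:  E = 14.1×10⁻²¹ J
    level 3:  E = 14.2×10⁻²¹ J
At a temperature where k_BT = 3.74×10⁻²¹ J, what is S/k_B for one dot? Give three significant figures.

0.754

Eᵢ/kT = 0.57219, 1.8797, 3.7701, 3.7968.
Z = Σ e^(−Eᵢ/kT) = e^(−0.57219) + e^(−1.8797) + e^(−3.7701) + e^(−3.7968) = 0.56429 + 0.15264 + 0.023050 + 0.022442 = 0.76242.
⟨E⟩ = Σ EᵢPᵢ = 3.8356 ×10⁻²¹ J.
S/k_B = ln Z + ⟨E⟩/kT = ln(0.76242) + 3.8356/3.74 = -0.27126 + 1.0256 = 0.754.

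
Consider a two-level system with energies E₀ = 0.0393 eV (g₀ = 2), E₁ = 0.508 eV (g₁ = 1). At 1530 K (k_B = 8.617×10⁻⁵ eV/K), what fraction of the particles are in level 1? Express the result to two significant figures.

k_BT = 8.617×10⁻⁵ × 1530 K = 0.1318 eV.
Eᵢ/kT = 0.2982, 3.854.
Z = Σ gᵢe^(−Eᵢ/kT) = 2·e^(−0.2982) + 1·e^(−3.854) = 1.484 + 0.02119 = 1.505.
P₁ = g₁ e^(−E₁/kT) / Z = 0.02119/1.505 = 0.014.

0.014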